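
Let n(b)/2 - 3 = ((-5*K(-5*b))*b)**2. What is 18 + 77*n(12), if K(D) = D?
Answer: 1995840480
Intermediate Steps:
n(b) = 6 + 1250*b**4 (n(b) = 6 + 2*((-(-25)*b)*b)**2 = 6 + 2*((25*b)*b)**2 = 6 + 2*(25*b**2)**2 = 6 + 2*(625*b**4) = 6 + 1250*b**4)
18 + 77*n(12) = 18 + 77*(6 + 1250*12**4) = 18 + 77*(6 + 1250*20736) = 18 + 77*(6 + 25920000) = 18 + 77*25920006 = 18 + 1995840462 = 1995840480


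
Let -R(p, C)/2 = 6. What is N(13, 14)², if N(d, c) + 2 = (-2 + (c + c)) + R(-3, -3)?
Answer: 144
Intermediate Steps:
R(p, C) = -12 (R(p, C) = -2*6 = -12)
N(d, c) = -16 + 2*c (N(d, c) = -2 + ((-2 + (c + c)) - 12) = -2 + ((-2 + 2*c) - 12) = -2 + (-14 + 2*c) = -16 + 2*c)
N(13, 14)² = (-16 + 2*14)² = (-16 + 28)² = 12² = 144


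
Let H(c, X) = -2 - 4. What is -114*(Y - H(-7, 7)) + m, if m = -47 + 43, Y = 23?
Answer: -3310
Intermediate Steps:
H(c, X) = -6
m = -4
-114*(Y - H(-7, 7)) + m = -114*(23 - 1*(-6)) - 4 = -114*(23 + 6) - 4 = -114*29 - 4 = -3306 - 4 = -3310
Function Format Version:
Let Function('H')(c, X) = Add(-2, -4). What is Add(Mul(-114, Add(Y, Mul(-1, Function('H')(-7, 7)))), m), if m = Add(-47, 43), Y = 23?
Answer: -3310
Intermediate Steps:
Function('H')(c, X) = -6
m = -4
Add(Mul(-114, Add(Y, Mul(-1, Function('H')(-7, 7)))), m) = Add(Mul(-114, Add(23, Mul(-1, -6))), -4) = Add(Mul(-114, Add(23, 6)), -4) = Add(Mul(-114, 29), -4) = Add(-3306, -4) = -3310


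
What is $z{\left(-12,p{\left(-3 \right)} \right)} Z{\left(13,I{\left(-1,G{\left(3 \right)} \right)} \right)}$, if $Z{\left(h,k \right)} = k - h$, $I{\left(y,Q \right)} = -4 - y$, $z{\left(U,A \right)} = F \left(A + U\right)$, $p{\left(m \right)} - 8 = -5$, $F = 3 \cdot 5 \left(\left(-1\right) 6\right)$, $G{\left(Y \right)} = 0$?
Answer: $-12960$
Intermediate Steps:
$F = -90$ ($F = 15 \left(-6\right) = -90$)
$p{\left(m \right)} = 3$ ($p{\left(m \right)} = 8 - 5 = 3$)
$z{\left(U,A \right)} = - 90 A - 90 U$ ($z{\left(U,A \right)} = - 90 \left(A + U\right) = - 90 A - 90 U$)
$z{\left(-12,p{\left(-3 \right)} \right)} Z{\left(13,I{\left(-1,G{\left(3 \right)} \right)} \right)} = \left(\left(-90\right) 3 - -1080\right) \left(\left(-4 - -1\right) - 13\right) = \left(-270 + 1080\right) \left(\left(-4 + 1\right) - 13\right) = 810 \left(-3 - 13\right) = 810 \left(-16\right) = -12960$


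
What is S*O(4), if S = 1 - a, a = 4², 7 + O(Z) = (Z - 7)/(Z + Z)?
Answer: 885/8 ≈ 110.63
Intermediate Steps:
O(Z) = -7 + (-7 + Z)/(2*Z) (O(Z) = -7 + (Z - 7)/(Z + Z) = -7 + (-7 + Z)/((2*Z)) = -7 + (-7 + Z)*(1/(2*Z)) = -7 + (-7 + Z)/(2*Z))
a = 16
S = -15 (S = 1 - 1*16 = 1 - 16 = -15)
S*O(4) = -15*(-7 - 13*4)/(2*4) = -15*(-7 - 52)/(2*4) = -15*(-59)/(2*4) = -15*(-59/8) = 885/8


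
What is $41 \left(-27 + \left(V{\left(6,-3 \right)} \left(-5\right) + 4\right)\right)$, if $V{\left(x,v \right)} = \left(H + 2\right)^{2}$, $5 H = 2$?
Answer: $- \frac{10619}{5} \approx -2123.8$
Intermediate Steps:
$H = \frac{2}{5}$ ($H = \frac{1}{5} \cdot 2 = \frac{2}{5} \approx 0.4$)
$V{\left(x,v \right)} = \frac{144}{25}$ ($V{\left(x,v \right)} = \left(\frac{2}{5} + 2\right)^{2} = \left(\frac{12}{5}\right)^{2} = \frac{144}{25}$)
$41 \left(-27 + \left(V{\left(6,-3 \right)} \left(-5\right) + 4\right)\right) = 41 \left(-27 + \left(\frac{144}{25} \left(-5\right) + 4\right)\right) = 41 \left(-27 + \left(- \frac{144}{5} + 4\right)\right) = 41 \left(-27 - \frac{124}{5}\right) = 41 \left(- \frac{259}{5}\right) = - \frac{10619}{5}$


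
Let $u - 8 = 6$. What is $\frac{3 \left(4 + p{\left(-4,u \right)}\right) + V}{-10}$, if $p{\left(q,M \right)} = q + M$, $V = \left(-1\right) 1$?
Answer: $- \frac{41}{10} \approx -4.1$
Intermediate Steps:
$u = 14$ ($u = 8 + 6 = 14$)
$V = -1$
$p{\left(q,M \right)} = M + q$
$\frac{3 \left(4 + p{\left(-4,u \right)}\right) + V}{-10} = \frac{3 \left(4 + \left(14 - 4\right)\right) - 1}{-10} = - \frac{3 \left(4 + 10\right) - 1}{10} = - \frac{3 \cdot 14 - 1}{10} = - \frac{42 - 1}{10} = \left(- \frac{1}{10}\right) 41 = - \frac{41}{10}$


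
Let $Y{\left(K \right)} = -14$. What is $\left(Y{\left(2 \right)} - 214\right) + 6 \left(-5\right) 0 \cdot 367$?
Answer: $-228$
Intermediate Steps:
$\left(Y{\left(2 \right)} - 214\right) + 6 \left(-5\right) 0 \cdot 367 = \left(-14 - 214\right) + 6 \left(-5\right) 0 \cdot 367 = -228 + \left(-30\right) 0 \cdot 367 = -228 + 0 \cdot 367 = -228 + 0 = -228$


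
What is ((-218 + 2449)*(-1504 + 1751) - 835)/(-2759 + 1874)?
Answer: -550222/885 ≈ -621.72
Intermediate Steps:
((-218 + 2449)*(-1504 + 1751) - 835)/(-2759 + 1874) = (2231*247 - 835)/(-885) = (551057 - 835)*(-1/885) = 550222*(-1/885) = -550222/885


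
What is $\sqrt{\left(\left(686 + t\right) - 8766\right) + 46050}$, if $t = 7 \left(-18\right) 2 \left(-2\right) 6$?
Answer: $\sqrt{40994} \approx 202.47$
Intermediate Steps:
$t = 3024$ ($t = - 126 \left(\left(-4\right) 6\right) = \left(-126\right) \left(-24\right) = 3024$)
$\sqrt{\left(\left(686 + t\right) - 8766\right) + 46050} = \sqrt{\left(\left(686 + 3024\right) - 8766\right) + 46050} = \sqrt{\left(3710 - 8766\right) + 46050} = \sqrt{-5056 + 46050} = \sqrt{40994}$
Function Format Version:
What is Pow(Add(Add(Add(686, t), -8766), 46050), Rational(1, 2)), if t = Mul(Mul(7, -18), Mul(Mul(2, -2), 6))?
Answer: Pow(40994, Rational(1, 2)) ≈ 202.47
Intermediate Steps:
t = 3024 (t = Mul(-126, Mul(-4, 6)) = Mul(-126, -24) = 3024)
Pow(Add(Add(Add(686, t), -8766), 46050), Rational(1, 2)) = Pow(Add(Add(Add(686, 3024), -8766), 46050), Rational(1, 2)) = Pow(Add(Add(3710, -8766), 46050), Rational(1, 2)) = Pow(Add(-5056, 46050), Rational(1, 2)) = Pow(40994, Rational(1, 2))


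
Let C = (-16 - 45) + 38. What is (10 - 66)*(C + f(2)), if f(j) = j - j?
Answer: 1288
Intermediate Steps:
C = -23 (C = -61 + 38 = -23)
f(j) = 0
(10 - 66)*(C + f(2)) = (10 - 66)*(-23 + 0) = -56*(-23) = 1288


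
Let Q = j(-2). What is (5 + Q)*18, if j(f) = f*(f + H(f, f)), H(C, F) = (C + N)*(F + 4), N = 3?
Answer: 90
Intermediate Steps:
H(C, F) = (3 + C)*(4 + F) (H(C, F) = (C + 3)*(F + 4) = (3 + C)*(4 + F))
j(f) = f*(12 + f² + 8*f) (j(f) = f*(f + (12 + 3*f + 4*f + f*f)) = f*(f + (12 + 3*f + 4*f + f²)) = f*(f + (12 + f² + 7*f)) = f*(12 + f² + 8*f))
Q = 0 (Q = -2*(12 + (-2)² + 8*(-2)) = -2*(12 + 4 - 16) = -2*0 = 0)
(5 + Q)*18 = (5 + 0)*18 = 5*18 = 90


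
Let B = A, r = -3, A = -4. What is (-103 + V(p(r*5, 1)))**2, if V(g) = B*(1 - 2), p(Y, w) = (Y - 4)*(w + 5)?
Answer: 9801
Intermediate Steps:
B = -4
p(Y, w) = (-4 + Y)*(5 + w)
V(g) = 4 (V(g) = -4*(1 - 2) = -4*(-1) = 4)
(-103 + V(p(r*5, 1)))**2 = (-103 + 4)**2 = (-99)**2 = 9801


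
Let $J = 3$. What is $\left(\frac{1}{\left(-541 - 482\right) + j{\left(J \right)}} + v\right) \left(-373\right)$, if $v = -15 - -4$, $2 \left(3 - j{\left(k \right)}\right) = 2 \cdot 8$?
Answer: $\frac{4218257}{1028} \approx 4103.4$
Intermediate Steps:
$j{\left(k \right)} = -5$ ($j{\left(k \right)} = 3 - \frac{2 \cdot 8}{2} = 3 - 8 = -5$)
$v = -11$ ($v = -15 + 4 = -11$)
$\left(\frac{1}{\left(-541 - 482\right) + j{\left(J \right)}} + v\right) \left(-373\right) = \left(\frac{1}{\left(-541 - 482\right) - 5} - 11\right) \left(-373\right) = \left(\frac{1}{-1023 - 5} - 11\right) \left(-373\right) = \left(\frac{1}{-1028} - 11\right) \left(-373\right) = \left(- \frac{1}{1028} - 11\right) \left(-373\right) = \left(- \frac{11309}{1028}\right) \left(-373\right) = \frac{4218257}{1028}$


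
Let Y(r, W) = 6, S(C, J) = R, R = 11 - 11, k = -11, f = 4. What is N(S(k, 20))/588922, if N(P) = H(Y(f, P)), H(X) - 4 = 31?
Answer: 35/588922 ≈ 5.9431e-5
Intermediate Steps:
R = 0
S(C, J) = 0
H(X) = 35 (H(X) = 4 + 31 = 35)
N(P) = 35
N(S(k, 20))/588922 = 35/588922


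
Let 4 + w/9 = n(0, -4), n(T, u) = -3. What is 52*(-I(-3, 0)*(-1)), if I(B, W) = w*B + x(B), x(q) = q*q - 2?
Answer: 10192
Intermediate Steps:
x(q) = -2 + q² (x(q) = q² - 2 = -2 + q²)
w = -63 (w = -36 + 9*(-3) = -36 - 27 = -63)
I(B, W) = -2 + B² - 63*B (I(B, W) = -63*B + (-2 + B²) = -2 + B² - 63*B)
52*(-I(-3, 0)*(-1)) = 52*(-(-2 + (-3)² - 63*(-3))*(-1)) = 52*(-(-2 + 9 + 189)*(-1)) = 52*(-1*196*(-1)) = 52*(-196*(-1)) = 52*196 = 10192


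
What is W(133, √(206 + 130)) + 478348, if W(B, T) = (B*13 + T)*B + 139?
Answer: 708444 + 532*√21 ≈ 7.1088e+5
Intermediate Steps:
W(B, T) = 139 + B*(T + 13*B) (W(B, T) = (13*B + T)*B + 139 = (T + 13*B)*B + 139 = B*(T + 13*B) + 139 = 139 + B*(T + 13*B))
W(133, √(206 + 130)) + 478348 = (139 + 13*133² + 133*√(206 + 130)) + 478348 = (139 + 13*17689 + 133*√336) + 478348 = (139 + 229957 + 133*(4*√21)) + 478348 = (139 + 229957 + 532*√21) + 478348 = (230096 + 532*√21) + 478348 = 708444 + 532*√21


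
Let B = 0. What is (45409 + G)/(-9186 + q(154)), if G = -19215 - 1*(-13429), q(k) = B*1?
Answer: -39623/9186 ≈ -4.3134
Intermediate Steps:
q(k) = 0 (q(k) = 0*1 = 0)
G = -5786 (G = -19215 + 13429 = -5786)
(45409 + G)/(-9186 + q(154)) = (45409 - 5786)/(-9186 + 0) = 39623/(-9186) = 39623*(-1/9186) = -39623/9186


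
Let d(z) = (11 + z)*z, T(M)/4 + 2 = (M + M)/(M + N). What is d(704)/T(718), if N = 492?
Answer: -19033300/123 ≈ -1.5474e+5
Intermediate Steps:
T(M) = -8 + 8*M/(492 + M) (T(M) = -8 + 4*((M + M)/(M + 492)) = -8 + 4*((2*M)/(492 + M)) = -8 + 4*(2*M/(492 + M)) = -8 + 8*M/(492 + M))
d(z) = z*(11 + z)
d(704)/T(718) = (704*(11 + 704))/((-3936/(492 + 718))) = (704*715)/((-3936/1210)) = 503360/((-3936*1/1210)) = 503360/(-1968/605) = 503360*(-605/1968) = -19033300/123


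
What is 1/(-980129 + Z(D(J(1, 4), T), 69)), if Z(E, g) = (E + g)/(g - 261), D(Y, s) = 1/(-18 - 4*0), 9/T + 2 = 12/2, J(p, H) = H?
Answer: -3456/3387327065 ≈ -1.0203e-6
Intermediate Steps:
T = 9/4 (T = 9/(-2 + 12/2) = 9/(-2 + 12*(1/2)) = 9/(-2 + 6) = 9/4 ≈ 2.2500)
D(Y, s) = -1/18 (D(Y, s) = 1/(-18 + 0) = 1/(-18) = -1/18)
Z(E, g) = (E + g)/(-261 + g)
1/(-980129 + Z(D(J(1, 4), T), 69)) = 1/(-980129 + (-1/18 + 69)/(-261 + 69)) = 1/(-980129 + (1241/18)/(-192)) = 1/(-980129 - 1/192*1241/18) = 1/(-980129 - 1241/3456) = 1/(-3387327065/3456) = -3456/3387327065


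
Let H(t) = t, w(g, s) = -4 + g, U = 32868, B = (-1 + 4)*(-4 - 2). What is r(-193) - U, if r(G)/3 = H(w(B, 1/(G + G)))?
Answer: -32934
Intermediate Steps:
B = -18 (B = 3*(-6) = -18)
r(G) = -66 (r(G) = 3*(-4 - 18) = 3*(-22) = -66)
r(-193) - U = -66 - 1*32868 = -66 - 32868 = -32934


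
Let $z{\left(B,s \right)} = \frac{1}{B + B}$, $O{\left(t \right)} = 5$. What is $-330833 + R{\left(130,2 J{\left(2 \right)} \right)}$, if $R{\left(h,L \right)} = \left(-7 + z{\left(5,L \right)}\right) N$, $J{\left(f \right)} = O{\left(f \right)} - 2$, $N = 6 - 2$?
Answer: $- \frac{1654303}{5} \approx -3.3086 \cdot 10^{5}$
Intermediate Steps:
$N = 4$ ($N = 6 - 2 = 4$)
$J{\left(f \right)} = 3$ ($J{\left(f \right)} = 5 - 2 = 3$)
$z{\left(B,s \right)} = \frac{1}{2 B}$
$R{\left(h,L \right)} = - \frac{138}{5}$ ($R{\left(h,L \right)} = \left(-7 + \frac{1}{2 \cdot 5}\right) 4 = \left(-7 + \frac{1}{2} \cdot \frac{1}{5}\right) 4 = \left(-7 + \frac{1}{10}\right) 4 = \left(- \frac{69}{10}\right) 4 = - \frac{138}{5}$)
$-330833 + R{\left(130,2 J{\left(2 \right)} \right)} = -330833 - \frac{138}{5} = - \frac{1654303}{5}$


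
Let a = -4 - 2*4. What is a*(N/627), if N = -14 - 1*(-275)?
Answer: -1044/209 ≈ -4.9952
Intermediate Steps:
N = 261 (N = -14 + 275 = 261)
a = -12 (a = -4 - 8 = -12)
a*(N/627) = -3132/627 = -12*87/209 = -1044/209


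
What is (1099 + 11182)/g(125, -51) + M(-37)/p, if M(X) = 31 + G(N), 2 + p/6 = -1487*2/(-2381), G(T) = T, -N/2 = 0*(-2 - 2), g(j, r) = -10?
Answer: -66244339/53640 ≈ -1235.0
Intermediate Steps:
N = 0 (N = -0*(-2 - 2) = -0*(-4) = -2*0 = 0)
p = -10728/2381 (p = -12 + 6*(-1487*2/(-2381)) = -12 + 6*(-2974*(-1/2381)) = -12 + 6*(2974/2381) = -12 + 17844/2381 = -10728/2381 ≈ -4.5057)
M(X) = 31 (M(X) = 31 + 0 = 31)
(1099 + 11182)/g(125, -51) + M(-37)/p = (1099 + 11182)/(-10) + 31/(-10728/2381) = 12281*(-1/10) + 31*(-2381/10728) = -12281/10 - 73811/10728 = -66244339/53640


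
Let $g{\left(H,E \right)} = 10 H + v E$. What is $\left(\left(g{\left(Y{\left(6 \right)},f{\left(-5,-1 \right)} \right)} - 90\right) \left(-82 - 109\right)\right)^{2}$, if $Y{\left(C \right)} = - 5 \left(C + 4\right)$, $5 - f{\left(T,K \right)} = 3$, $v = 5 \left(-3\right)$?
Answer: $14023296400$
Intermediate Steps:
$v = -15$
$f{\left(T,K \right)} = 2$ ($f{\left(T,K \right)} = 5 - 3 = 2$)
$Y{\left(C \right)} = -20 - 5 C$ ($Y{\left(C \right)} = - 5 \left(4 + C\right) = -20 - 5 C$)
$g{\left(H,E \right)} = - 15 E + 10 H$ ($g{\left(H,E \right)} = 10 H - 15 E = - 15 E + 10 H$)
$\left(\left(g{\left(Y{\left(6 \right)},f{\left(-5,-1 \right)} \right)} - 90\right) \left(-82 - 109\right)\right)^{2} = \left(\left(\left(\left(-15\right) 2 + 10 \left(-20 - 30\right)\right) - 90\right) \left(-82 - 109\right)\right)^{2} = \left(\left(\left(-30 + 10 \left(-20 - 30\right)\right) - 90\right) \left(-191\right)\right)^{2} = \left(\left(\left(-30 + 10 \left(-50\right)\right) - 90\right) \left(-191\right)\right)^{2} = \left(\left(\left(-30 - 500\right) - 90\right) \left(-191\right)\right)^{2} = \left(\left(-530 - 90\right) \left(-191\right)\right)^{2} = \left(\left(-620\right) \left(-191\right)\right)^{2} = 118420^{2} = 14023296400$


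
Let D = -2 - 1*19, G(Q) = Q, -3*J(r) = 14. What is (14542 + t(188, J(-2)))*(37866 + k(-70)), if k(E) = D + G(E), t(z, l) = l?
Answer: 1647443300/3 ≈ 5.4915e+8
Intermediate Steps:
J(r) = -14/3 (J(r) = -1/3*14 = -14/3)
D = -21 (D = -2 - 19 = -21)
k(E) = -21 + E
(14542 + t(188, J(-2)))*(37866 + k(-70)) = (14542 - 14/3)*(37866 + (-21 - 70)) = 43612*(37866 - 91)/3 = (43612/3)*37775 = 1647443300/3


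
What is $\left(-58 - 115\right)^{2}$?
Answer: $29929$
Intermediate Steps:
$\left(-58 - 115\right)^{2} = \left(-173\right)^{2} = 29929$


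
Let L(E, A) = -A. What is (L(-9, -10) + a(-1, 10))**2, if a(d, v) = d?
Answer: 81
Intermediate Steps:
(L(-9, -10) + a(-1, 10))**2 = (-1*(-10) - 1)**2 = (10 - 1)**2 = 9**2 = 81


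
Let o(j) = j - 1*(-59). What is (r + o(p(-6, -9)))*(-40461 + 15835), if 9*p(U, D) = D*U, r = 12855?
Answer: -318167920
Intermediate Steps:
p(U, D) = D*U/9 (p(U, D) = (D*U)/9 = D*U/9)
o(j) = 59 + j (o(j) = j + 59 = 59 + j)
(r + o(p(-6, -9)))*(-40461 + 15835) = (12855 + (59 + (⅑)*(-9)*(-6)))*(-40461 + 15835) = (12855 + (59 + 6))*(-24626) = (12855 + 65)*(-24626) = 12920*(-24626) = -318167920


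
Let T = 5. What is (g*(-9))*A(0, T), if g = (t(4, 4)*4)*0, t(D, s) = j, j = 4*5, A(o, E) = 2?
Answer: 0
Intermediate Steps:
j = 20
t(D, s) = 20
g = 0 (g = (20*4)*0 = 80*0 = 0)
(g*(-9))*A(0, T) = (0*(-9))*2 = 0*2 = 0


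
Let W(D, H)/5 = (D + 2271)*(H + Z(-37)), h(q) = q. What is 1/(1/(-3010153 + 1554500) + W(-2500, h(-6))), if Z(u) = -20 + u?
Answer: 1455653/105003529154 ≈ 1.3863e-5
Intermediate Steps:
W(D, H) = 5*(-57 + H)*(2271 + D) (W(D, H) = 5*((D + 2271)*(H + (-20 - 37))) = 5*((2271 + D)*(H - 57)) = 5*((2271 + D)*(-57 + H)) = 5*((-57 + H)*(2271 + D)) = 5*(-57 + H)*(2271 + D))
1/(1/(-3010153 + 1554500) + W(-2500, h(-6))) = 1/(1/(-3010153 + 1554500) + (-647235 - 285*(-2500) + 11355*(-6) + 5*(-2500)*(-6))) = 1/(1/(-1455653) + (-647235 + 712500 - 68130 + 75000)) = 1/(-1/1455653 + 72135) = 1/(105003529154/1455653) = 1455653/105003529154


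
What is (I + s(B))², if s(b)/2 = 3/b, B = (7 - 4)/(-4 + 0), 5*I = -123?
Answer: 26569/25 ≈ 1062.8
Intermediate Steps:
I = -123/5 (I = (⅕)*(-123) = -123/5 ≈ -24.600)
B = -¾ (B = 3/(-4) = 3*(-¼) = -¾ ≈ -0.75000)
s(b) = 6/b (s(b) = 2*(3/b) = 6/b)
(I + s(B))² = (-123/5 + 6/(-¾))² = (-123/5 + 6*(-4/3))² = (-123/5 - 8)² = (-163/5)² = 26569/25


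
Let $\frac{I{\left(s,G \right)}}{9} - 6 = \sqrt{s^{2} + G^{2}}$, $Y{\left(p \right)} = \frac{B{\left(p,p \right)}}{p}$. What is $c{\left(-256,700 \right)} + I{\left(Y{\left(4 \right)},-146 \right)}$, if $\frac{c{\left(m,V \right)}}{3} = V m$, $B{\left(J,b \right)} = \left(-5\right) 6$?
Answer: $-537546 + \frac{9 \sqrt{85489}}{2} \approx -5.3623 \cdot 10^{5}$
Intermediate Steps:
$B{\left(J,b \right)} = -30$
$Y{\left(p \right)} = - \frac{30}{p}$
$c{\left(m,V \right)} = 3 V m$
$I{\left(s,G \right)} = 54 + 9 \sqrt{G^{2} + s^{2}}$ ($I{\left(s,G \right)} = 54 + 9 \sqrt{s^{2} + G^{2}} = 54 + 9 \sqrt{G^{2} + s^{2}}$)
$c{\left(-256,700 \right)} + I{\left(Y{\left(4 \right)},-146 \right)} = 3 \cdot 700 \left(-256\right) + \left(54 + 9 \sqrt{\left(-146\right)^{2} + \left(- \frac{30}{4}\right)^{2}}\right) = -537600 + \left(54 + 9 \sqrt{21316 + \left(\left(-30\right) \frac{1}{4}\right)^{2}}\right) = -537600 + \left(54 + 9 \sqrt{21316 + \left(- \frac{15}{2}\right)^{2}}\right) = -537600 + \left(54 + 9 \sqrt{21316 + \frac{225}{4}}\right) = -537600 + \left(54 + 9 \sqrt{\frac{85489}{4}}\right) = -537600 + \left(54 + 9 \frac{\sqrt{85489}}{2}\right) = -537600 + \left(54 + \frac{9 \sqrt{85489}}{2}\right) = -537546 + \frac{9 \sqrt{85489}}{2}$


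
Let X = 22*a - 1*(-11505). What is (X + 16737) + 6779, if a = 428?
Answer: 44437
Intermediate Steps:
X = 20921 (X = 22*428 - 1*(-11505) = 9416 + 11505 = 20921)
(X + 16737) + 6779 = (20921 + 16737) + 6779 = 37658 + 6779 = 44437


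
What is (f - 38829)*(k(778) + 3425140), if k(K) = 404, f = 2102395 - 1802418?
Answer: 894573964512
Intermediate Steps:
f = 299977
(f - 38829)*(k(778) + 3425140) = (299977 - 38829)*(404 + 3425140) = 261148*3425544 = 894573964512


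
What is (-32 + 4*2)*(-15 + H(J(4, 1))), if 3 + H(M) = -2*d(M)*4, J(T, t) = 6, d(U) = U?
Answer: 1584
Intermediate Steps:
H(M) = -3 - 8*M (H(M) = -3 - 2*M*4 = -3 - 8*M)
(-32 + 4*2)*(-15 + H(J(4, 1))) = (-32 + 4*2)*(-15 + (-3 - 8*6)) = (-32 + 8)*(-15 + (-3 - 48)) = -24*(-15 - 51) = -24*(-66) = 1584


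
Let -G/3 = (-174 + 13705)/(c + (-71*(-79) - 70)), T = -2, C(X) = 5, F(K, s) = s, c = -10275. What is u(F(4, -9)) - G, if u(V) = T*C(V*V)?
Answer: -87953/4736 ≈ -18.571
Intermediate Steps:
u(V) = -10 (u(V) = -2*5 = -10)
G = 40593/4736 (G = -3*(-174 + 13705)/(-10275 + (-71*(-79) - 70)) = -40593/(-10275 + (5609 - 70)) = -40593/(-10275 + 5539) = -40593/(-4736) = -40593*(-1)/4736 = -3*(-13531/4736) = 40593/4736 ≈ 8.5712)
u(F(4, -9)) - G = -10 - 1*40593/4736 = -10 - 40593/4736 = -87953/4736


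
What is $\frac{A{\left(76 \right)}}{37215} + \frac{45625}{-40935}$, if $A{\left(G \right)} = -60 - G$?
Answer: $- \frac{113566769}{101559735} \approx -1.1182$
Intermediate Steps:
$\frac{A{\left(76 \right)}}{37215} + \frac{45625}{-40935} = \frac{-60 - 76}{37215} + \frac{45625}{-40935} = \left(-60 - 76\right) \frac{1}{37215} + 45625 \left(- \frac{1}{40935}\right) = \left(-136\right) \frac{1}{37215} - \frac{9125}{8187} = - \frac{136}{37215} - \frac{9125}{8187} = - \frac{113566769}{101559735}$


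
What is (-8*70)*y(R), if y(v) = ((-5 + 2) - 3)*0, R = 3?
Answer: 0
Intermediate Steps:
y(v) = 0 (y(v) = (-3 - 3)*0 = -6*0 = 0)
(-8*70)*y(R) = -8*70*0 = -560*0 = 0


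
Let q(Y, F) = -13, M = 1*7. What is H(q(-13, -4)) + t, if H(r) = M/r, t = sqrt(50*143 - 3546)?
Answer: -7/13 + 2*sqrt(901) ≈ 59.495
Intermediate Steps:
M = 7
t = 2*sqrt(901) (t = sqrt(7150 - 3546) = sqrt(3604) = 2*sqrt(901) ≈ 60.033)
H(r) = 7/r
H(q(-13, -4)) + t = 7/(-13) + 2*sqrt(901) = 7*(-1/13) + 2*sqrt(901) = -7/13 + 2*sqrt(901)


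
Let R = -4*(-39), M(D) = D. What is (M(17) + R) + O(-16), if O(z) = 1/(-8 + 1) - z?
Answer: 1322/7 ≈ 188.86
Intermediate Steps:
R = 156
O(z) = -⅐ - z (O(z) = 1/(-7) - z = -⅐ - z)
(M(17) + R) + O(-16) = (17 + 156) + (-⅐ - 1*(-16)) = 173 + (-⅐ + 16) = 173 + 111/7 = 1322/7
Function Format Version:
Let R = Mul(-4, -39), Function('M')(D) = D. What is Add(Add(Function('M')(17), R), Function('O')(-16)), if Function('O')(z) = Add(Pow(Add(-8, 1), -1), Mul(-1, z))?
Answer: Rational(1322, 7) ≈ 188.86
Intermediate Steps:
R = 156
Function('O')(z) = Add(Rational(-1, 7), Mul(-1, z)) (Function('O')(z) = Add(Pow(-7, -1), Mul(-1, z)) = Add(Rational(-1, 7), Mul(-1, z)))
Add(Add(Function('M')(17), R), Function('O')(-16)) = Add(Add(17, 156), Add(Rational(-1, 7), Mul(-1, -16))) = Add(173, Add(Rational(-1, 7), 16)) = Add(173, Rational(111, 7)) = Rational(1322, 7)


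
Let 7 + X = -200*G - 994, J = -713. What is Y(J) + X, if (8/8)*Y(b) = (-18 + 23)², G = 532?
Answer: -107376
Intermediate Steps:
Y(b) = 25 (Y(b) = (-18 + 23)² = 5² = 25)
X = -107401 (X = -7 + (-200*532 - 994) = -7 + (-106400 - 994) = -7 - 107394 = -107401)
Y(J) + X = 25 - 107401 = -107376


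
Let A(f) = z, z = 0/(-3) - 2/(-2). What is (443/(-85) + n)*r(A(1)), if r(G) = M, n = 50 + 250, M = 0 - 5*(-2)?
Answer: 50114/17 ≈ 2947.9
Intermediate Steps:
z = 1 (z = 0*(-1/3) - 2*(-1/2) = 0 + 1 = 1)
A(f) = 1
M = 10 (M = 0 + 10 = 10)
n = 300
r(G) = 10
(443/(-85) + n)*r(A(1)) = (443/(-85) + 300)*10 = (443*(-1/85) + 300)*10 = (-443/85 + 300)*10 = (25057/85)*10 = 50114/17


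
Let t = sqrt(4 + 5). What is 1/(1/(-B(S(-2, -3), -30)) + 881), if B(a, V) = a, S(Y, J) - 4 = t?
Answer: 7/6166 ≈ 0.0011353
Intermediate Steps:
t = 3 (t = sqrt(9) = 3)
S(Y, J) = 7 (S(Y, J) = 4 + 3 = 7)
1/(1/(-B(S(-2, -3), -30)) + 881) = 1/(1/(-1*7) + 881) = 1/(1/(-7) + 881) = 1/(-1/7 + 881) = 1/(6166/7) = 7/6166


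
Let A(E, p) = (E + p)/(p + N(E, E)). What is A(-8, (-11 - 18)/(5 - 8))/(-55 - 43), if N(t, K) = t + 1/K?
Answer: -20/1813 ≈ -0.011031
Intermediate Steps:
N(t, K) = t + 1/K
A(E, p) = (E + p)/(E + p + 1/E) (A(E, p) = (E + p)/(p + (E + 1/E)) = (E + p)/(E + p + 1/E))
A(-8, (-11 - 18)/(5 - 8))/(-55 - 43) = (-8*(-8 + (-11 - 18)/(5 - 8))/(1 + (-8)² - 8*(-11 - 18)/(5 - 8)))/(-55 - 43) = (-8*(-8 - 29/(-3))/(1 + 64 - (-232)/(-3)))/(-98) = -(-4)*(-8 - 29*(-⅓))/(49*(1 + 64 - (-232)*(-1)/3)) = -(-4)*(-8 + 29/3)/(49*(1 + 64 - 8*29/3)) = -(-4)*5/(49*(1 + 64 - 232/3)*3) = -(-4)*5/(49*(-37/3)*3) = -(-4)*(-3)*5/(49*37*3) = -1/98*40/37 = -20/1813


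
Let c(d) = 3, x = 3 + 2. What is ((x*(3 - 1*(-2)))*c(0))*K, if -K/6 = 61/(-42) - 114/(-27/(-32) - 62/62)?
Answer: -2293665/7 ≈ -3.2767e+5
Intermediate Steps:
x = 5
K = -152911/35 (K = -6*(61/(-42) - 114/(-27/(-32) - 62/62)) = -6*(61*(-1/42) - 114/(-27*(-1/32) - 62*1/62)) = -6*(-61/42 - 114/(27/32 - 1)) = -6*(-61/42 - 114/(-5/32)) = -6*(-61/42 - 114*(-32/5)) = -6*(-61/42 + 3648/5) = -6*152911/210 = -152911/35 ≈ -4368.9)
((x*(3 - 1*(-2)))*c(0))*K = ((5*(3 - 1*(-2)))*3)*(-152911/35) = ((5*(3 + 2))*3)*(-152911/35) = ((5*5)*3)*(-152911/35) = (25*3)*(-152911/35) = 75*(-152911/35) = -2293665/7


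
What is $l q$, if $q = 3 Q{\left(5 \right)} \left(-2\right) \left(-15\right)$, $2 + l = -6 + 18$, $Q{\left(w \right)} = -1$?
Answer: $-900$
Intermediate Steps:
$l = 10$ ($l = -2 + \left(-6 + 18\right) = -2 + 12 = 10$)
$q = -90$ ($q = 3 \left(-1\right) \left(-2\right) \left(-15\right) = \left(-3\right) \left(-2\right) \left(-15\right) = 6 \left(-15\right) = -90$)
$l q = 10 \left(-90\right) = -900$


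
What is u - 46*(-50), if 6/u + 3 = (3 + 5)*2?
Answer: 29906/13 ≈ 2300.5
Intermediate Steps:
u = 6/13 (u = 6/(-3 + (3 + 5)*2) = 6/(-3 + 8*2) = 6/(-3 + 16) = 6/13 ≈ 0.46154)
u - 46*(-50) = 6/13 - 46*(-50) = 6/13 + 2300 = 29906/13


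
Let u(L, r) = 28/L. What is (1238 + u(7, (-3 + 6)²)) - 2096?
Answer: -854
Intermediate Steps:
(1238 + u(7, (-3 + 6)²)) - 2096 = (1238 + 28/7) - 2096 = (1238 + 28*(⅐)) - 2096 = (1238 + 4) - 2096 = 1242 - 2096 = -854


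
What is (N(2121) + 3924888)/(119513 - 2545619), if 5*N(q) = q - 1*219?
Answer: -3271057/2021755 ≈ -1.6179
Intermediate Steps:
N(q) = -219/5 + q/5 (N(q) = (q - 1*219)/5 = (q - 219)/5 = (-219 + q)/5 = -219/5 + q/5)
(N(2121) + 3924888)/(119513 - 2545619) = ((-219/5 + (⅕)*2121) + 3924888)/(119513 - 2545619) = ((-219/5 + 2121/5) + 3924888)/(-2426106) = (1902/5 + 3924888)*(-1/2426106) = (19626342/5)*(-1/2426106) = -3271057/2021755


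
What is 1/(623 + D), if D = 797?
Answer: 1/1420 ≈ 0.00070423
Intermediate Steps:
1/(623 + D) = 1/(623 + 797) = 1/1420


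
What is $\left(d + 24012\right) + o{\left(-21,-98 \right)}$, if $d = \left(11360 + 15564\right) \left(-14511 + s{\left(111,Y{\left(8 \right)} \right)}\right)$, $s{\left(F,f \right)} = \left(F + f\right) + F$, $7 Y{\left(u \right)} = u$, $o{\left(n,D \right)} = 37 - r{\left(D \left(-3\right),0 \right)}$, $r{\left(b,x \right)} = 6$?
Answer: $- \frac{2692635559}{7} \approx -3.8466 \cdot 10^{8}$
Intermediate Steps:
$o{\left(n,D \right)} = 31$ ($o{\left(n,D \right)} = 37 - 6 = 31$)
$Y{\left(u \right)} = \frac{u}{7}$
$s{\left(F,f \right)} = f + 2 F$
$d = - \frac{2692803860}{7}$ ($d = \left(11360 + 15564\right) \left(-14511 + \left(\frac{1}{7} \cdot 8 + 2 \cdot 111\right)\right) = 26924 \left(-14511 + \left(\frac{8}{7} + 222\right)\right) = 26924 \left(-14511 + \frac{1562}{7}\right) = 26924 \left(- \frac{100015}{7}\right) = - \frac{2692803860}{7} \approx -3.8469 \cdot 10^{8}$)
$\left(d + 24012\right) + o{\left(-21,-98 \right)} = \left(- \frac{2692803860}{7} + 24012\right) + 31 = - \frac{2692635776}{7} + 31 = - \frac{2692635559}{7}$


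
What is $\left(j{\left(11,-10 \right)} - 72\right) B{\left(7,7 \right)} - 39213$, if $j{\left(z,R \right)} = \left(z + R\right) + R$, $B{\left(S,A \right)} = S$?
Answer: $-39780$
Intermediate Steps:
$j{\left(z,R \right)} = z + 2 R$ ($j{\left(z,R \right)} = \left(R + z\right) + R = z + 2 R$)
$\left(j{\left(11,-10 \right)} - 72\right) B{\left(7,7 \right)} - 39213 = \left(\left(11 + 2 \left(-10\right)\right) - 72\right) 7 - 39213 = \left(\left(11 - 20\right) - 72\right) 7 - 39213 = \left(-9 - 72\right) 7 - 39213 = \left(-81\right) 7 - 39213 = -567 - 39213 = -39780$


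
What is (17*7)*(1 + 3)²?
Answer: 1904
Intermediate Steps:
(17*7)*(1 + 3)² = 119*4² = 119*16 = 1904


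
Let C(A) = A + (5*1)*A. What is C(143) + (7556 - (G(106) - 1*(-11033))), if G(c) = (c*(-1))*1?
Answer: -2513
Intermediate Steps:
C(A) = 6*A (C(A) = A + 5*A = 6*A)
G(c) = -c (G(c) = -c*1 = -c)
C(143) + (7556 - (G(106) - 1*(-11033))) = 6*143 + (7556 - (-1*106 - 1*(-11033))) = 858 + (7556 - (-106 + 11033)) = 858 + (7556 - 1*10927) = 858 + (7556 - 10927) = 858 - 3371 = -2513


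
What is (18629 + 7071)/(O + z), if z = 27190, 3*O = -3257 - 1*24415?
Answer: 12850/8983 ≈ 1.4305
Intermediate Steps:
O = -9224 (O = (-3257 - 1*24415)/3 = (-3257 - 24415)/3 = (1/3)*(-27672) = -9224)
(18629 + 7071)/(O + z) = (18629 + 7071)/(-9224 + 27190) = 25700/17966 = 25700*(1/17966) = 12850/8983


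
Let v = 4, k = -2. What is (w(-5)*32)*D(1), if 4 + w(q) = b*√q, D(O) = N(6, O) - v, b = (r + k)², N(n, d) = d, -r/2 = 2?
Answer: 384 - 3456*I*√5 ≈ 384.0 - 7727.9*I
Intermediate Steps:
r = -4 (r = -2*2 = -4)
b = 36 (b = (-4 - 2)² = (-6)² = 36)
D(O) = -4 + O (D(O) = O - 1*4 = O - 4 = -4 + O)
w(q) = -4 + 36*√q
(w(-5)*32)*D(1) = ((-4 + 36*√(-5))*32)*(-4 + 1) = ((-4 + 36*(I*√5))*32)*(-3) = ((-4 + 36*I*√5)*32)*(-3) = (-128 + 1152*I*√5)*(-3) = 384 - 3456*I*√5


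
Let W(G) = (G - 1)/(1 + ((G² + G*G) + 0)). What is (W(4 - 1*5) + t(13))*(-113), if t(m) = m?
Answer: -4181/3 ≈ -1393.7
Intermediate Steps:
W(G) = (-1 + G)/(1 + 2*G²) (W(G) = (-1 + G)/(1 + ((G² + G²) + 0)) = (-1 + G)/(1 + (2*G² + 0)) = (-1 + G)/(1 + 2*G²))
(W(4 - 1*5) + t(13))*(-113) = ((-1 + (4 - 1*5))/(1 + 2*(4 - 1*5)²) + 13)*(-113) = ((-1 + (4 - 5))/(1 + 2*(4 - 5)²) + 13)*(-113) = ((-1 - 1)/(1 + 2*(-1)²) + 13)*(-113) = (-2/(1 + 2*1) + 13)*(-113) = (-2/(1 + 2) + 13)*(-113) = (-2/3 + 13)*(-113) = ((⅓)*(-2) + 13)*(-113) = (-⅔ + 13)*(-113) = (37/3)*(-113) = -4181/3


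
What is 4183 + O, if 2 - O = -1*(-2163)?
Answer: 2022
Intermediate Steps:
O = -2161 (O = 2 - (-1)*(-2163) = 2 - 1*2163 = 2 - 2163 = -2161)
4183 + O = 4183 - 2161 = 2022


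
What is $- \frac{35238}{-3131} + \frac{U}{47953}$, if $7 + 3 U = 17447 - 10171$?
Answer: $\frac{1697354227}{150140843} \approx 11.305$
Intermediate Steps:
$U = 2423$ ($U = - \frac{7}{3} + \frac{17447 - 10171}{3} = - \frac{7}{3} + \frac{1}{3} \cdot 7276 = - \frac{7}{3} + \frac{7276}{3} = 2423$)
$- \frac{35238}{-3131} + \frac{U}{47953} = - \frac{35238}{-3131} + \frac{2423}{47953} = \left(-35238\right) \left(- \frac{1}{3131}\right) + 2423 \cdot \frac{1}{47953} = \frac{35238}{3131} + \frac{2423}{47953} = \frac{1697354227}{150140843}$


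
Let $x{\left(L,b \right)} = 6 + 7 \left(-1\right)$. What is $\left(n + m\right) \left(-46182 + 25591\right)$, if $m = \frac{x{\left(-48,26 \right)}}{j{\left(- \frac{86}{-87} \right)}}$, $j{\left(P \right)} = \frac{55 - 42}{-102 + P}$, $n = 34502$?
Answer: $- \frac{61821388850}{87} \approx -7.1059 \cdot 10^{8}$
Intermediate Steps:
$x{\left(L,b \right)} = -1$ ($x{\left(L,b \right)} = 6 - 7 = -1$)
$j{\left(P \right)} = \frac{13}{-102 + P}$
$m = \frac{676}{87}$ ($m = - \frac{1}{13 \frac{1}{-102 - \frac{86}{-87}}} = - \frac{1}{13 \frac{1}{-102 - - \frac{86}{87}}} = - \frac{1}{13 \frac{1}{-102 + \frac{86}{87}}} = - \frac{1}{13 \frac{1}{- \frac{8788}{87}}} = - \frac{1}{13 \left(- \frac{87}{8788}\right)} = - \frac{1}{- \frac{87}{676}} = \left(-1\right) \left(- \frac{676}{87}\right) = \frac{676}{87} \approx 7.7701$)
$\left(n + m\right) \left(-46182 + 25591\right) = \left(34502 + \frac{676}{87}\right) \left(-46182 + 25591\right) = \frac{3002350}{87} \left(-20591\right) = - \frac{61821388850}{87}$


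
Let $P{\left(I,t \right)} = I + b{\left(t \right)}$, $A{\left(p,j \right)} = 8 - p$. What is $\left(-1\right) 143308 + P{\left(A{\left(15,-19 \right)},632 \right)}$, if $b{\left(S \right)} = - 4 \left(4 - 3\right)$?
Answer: $-143319$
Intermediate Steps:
$b{\left(S \right)} = -4$ ($b{\left(S \right)} = \left(-4\right) 1 = -4$)
$P{\left(I,t \right)} = -4 + I$ ($P{\left(I,t \right)} = I - 4 = -4 + I$)
$\left(-1\right) 143308 + P{\left(A{\left(15,-19 \right)},632 \right)} = \left(-1\right) 143308 + \left(-4 + \left(8 - 15\right)\right) = -143308 + \left(-4 + \left(8 - 15\right)\right) = -143308 - 11 = -143319$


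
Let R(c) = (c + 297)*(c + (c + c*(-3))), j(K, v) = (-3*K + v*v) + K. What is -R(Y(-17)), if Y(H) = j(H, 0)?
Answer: 11254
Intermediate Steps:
j(K, v) = v**2 - 2*K (j(K, v) = (-3*K + v**2) + K = (v**2 - 3*K) + K = v**2 - 2*K)
Y(H) = -2*H (Y(H) = 0**2 - 2*H = 0 - 2*H = -2*H)
R(c) = -c*(297 + c) (R(c) = (297 + c)*(c + (c - 3*c)) = (297 + c)*(c - 2*c) = (297 + c)*(-c) = -c*(297 + c))
-R(Y(-17)) = -(-1)*(-2*(-17))*(297 - 2*(-17)) = -(-1)*34*(297 + 34) = -(-1)*34*331 = -1*(-11254) = 11254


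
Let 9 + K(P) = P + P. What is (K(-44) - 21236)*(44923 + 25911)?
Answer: -1511101722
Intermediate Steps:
K(P) = -9 + 2*P (K(P) = -9 + (P + P) = -9 + 2*P)
(K(-44) - 21236)*(44923 + 25911) = ((-9 + 2*(-44)) - 21236)*(44923 + 25911) = ((-9 - 88) - 21236)*70834 = (-97 - 21236)*70834 = -21333*70834 = -1511101722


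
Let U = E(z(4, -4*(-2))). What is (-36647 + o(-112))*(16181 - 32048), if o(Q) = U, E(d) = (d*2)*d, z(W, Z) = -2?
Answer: 581351013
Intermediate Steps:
E(d) = 2*d**2 (E(d) = (2*d)*d = 2*d**2)
U = 8 (U = 2*(-2)**2 = 2*4 = 8)
o(Q) = 8
(-36647 + o(-112))*(16181 - 32048) = (-36647 + 8)*(16181 - 32048) = -36639*(-15867) = 581351013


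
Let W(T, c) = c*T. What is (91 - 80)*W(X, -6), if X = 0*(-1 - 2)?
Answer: 0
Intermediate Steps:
X = 0 (X = 0*(-3) = 0)
W(T, c) = T*c
(91 - 80)*W(X, -6) = (91 - 80)*(0*(-6)) = 11*0 = 0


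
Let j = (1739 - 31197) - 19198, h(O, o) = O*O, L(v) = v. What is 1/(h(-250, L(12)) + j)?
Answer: 1/13844 ≈ 7.2233e-5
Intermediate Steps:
h(O, o) = O**2
j = -48656 (j = -29458 - 19198 = -48656)
1/(h(-250, L(12)) + j) = 1/((-250)**2 - 48656) = 1/(62500 - 48656) = 1/13844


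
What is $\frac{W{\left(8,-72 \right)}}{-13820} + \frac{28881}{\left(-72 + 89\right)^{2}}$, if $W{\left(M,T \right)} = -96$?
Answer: $\frac{99790791}{998495} \approx 99.941$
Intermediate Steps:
$\frac{W{\left(8,-72 \right)}}{-13820} + \frac{28881}{\left(-72 + 89\right)^{2}} = - \frac{96}{-13820} + \frac{28881}{\left(-72 + 89\right)^{2}} = \left(-96\right) \left(- \frac{1}{13820}\right) + \frac{28881}{17^{2}} = \frac{24}{3455} + \frac{28881}{289} = \frac{99790791}{998495}$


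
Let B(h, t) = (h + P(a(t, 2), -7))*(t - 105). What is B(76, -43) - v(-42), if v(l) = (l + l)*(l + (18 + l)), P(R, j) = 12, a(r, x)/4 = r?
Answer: -18568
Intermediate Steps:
a(r, x) = 4*r
B(h, t) = (-105 + t)*(12 + h) (B(h, t) = (h + 12)*(t - 105) = (12 + h)*(-105 + t) = (-105 + t)*(12 + h))
v(l) = 2*l*(18 + 2*l) (v(l) = (2*l)*(18 + 2*l) = 2*l*(18 + 2*l))
B(76, -43) - v(-42) = (-1260 - 105*76 + 12*(-43) + 76*(-43)) - 4*(-42)*(9 - 42) = (-1260 - 7980 - 516 - 3268) - 4*(-42)*(-33) = -13024 - 1*5544 = -13024 - 5544 = -18568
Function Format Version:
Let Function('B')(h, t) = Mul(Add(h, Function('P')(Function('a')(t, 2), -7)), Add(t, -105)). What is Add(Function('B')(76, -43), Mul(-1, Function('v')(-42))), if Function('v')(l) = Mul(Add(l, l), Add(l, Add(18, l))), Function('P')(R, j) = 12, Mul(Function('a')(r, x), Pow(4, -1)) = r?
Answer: -18568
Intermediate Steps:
Function('a')(r, x) = Mul(4, r)
Function('B')(h, t) = Mul(Add(-105, t), Add(12, h)) (Function('B')(h, t) = Mul(Add(h, 12), Add(t, -105)) = Mul(Add(12, h), Add(-105, t)) = Mul(Add(-105, t), Add(12, h)))
Function('v')(l) = Mul(2, l, Add(18, Mul(2, l))) (Function('v')(l) = Mul(Mul(2, l), Add(18, Mul(2, l))) = Mul(2, l, Add(18, Mul(2, l))))
Add(Function('B')(76, -43), Mul(-1, Function('v')(-42))) = Add(Add(-1260, Mul(-105, 76), Mul(12, -43), Mul(76, -43)), Mul(-1, Mul(4, -42, Add(9, -42)))) = Add(Add(-1260, -7980, -516, -3268), Mul(-1, Mul(4, -42, -33))) = Add(-13024, Mul(-1, 5544)) = Add(-13024, -5544) = -18568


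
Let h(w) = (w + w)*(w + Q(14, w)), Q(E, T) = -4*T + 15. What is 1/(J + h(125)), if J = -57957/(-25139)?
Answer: -25139/2262452043 ≈ -1.1111e-5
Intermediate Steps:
Q(E, T) = 15 - 4*T
J = 57957/25139 (J = -57957*(-1/25139) = 57957/25139 ≈ 2.3055)
h(w) = 2*w*(15 - 3*w) (h(w) = (w + w)*(w + (15 - 4*w)) = (2*w)*(15 - 3*w) = 2*w*(15 - 3*w))
1/(J + h(125)) = 1/(57957/25139 + 6*125*(5 - 1*125)) = 1/(57957/25139 + 6*125*(5 - 125)) = 1/(57957/25139 + 6*125*(-120)) = 1/(57957/25139 - 90000) = 1/(-2262452043/25139) = -25139/2262452043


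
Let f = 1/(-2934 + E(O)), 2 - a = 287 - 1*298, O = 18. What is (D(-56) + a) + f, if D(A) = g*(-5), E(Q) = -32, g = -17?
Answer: 290667/2966 ≈ 98.000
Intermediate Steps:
a = 13 (a = 2 - (287 - 1*298) = 2 - (287 - 298) = 2 - 1*(-11) = 2 + 11 = 13)
f = -1/2966 (f = 1/(-2934 - 32) = 1/(-2966) = -1/2966 ≈ -0.00033715)
D(A) = 85 (D(A) = -17*(-5) = 85)
(D(-56) + a) + f = (85 + 13) - 1/2966 = 98 - 1/2966 = 290667/2966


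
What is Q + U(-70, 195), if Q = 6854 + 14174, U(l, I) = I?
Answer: 21223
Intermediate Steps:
Q = 21028
Q + U(-70, 195) = 21028 + 195 = 21223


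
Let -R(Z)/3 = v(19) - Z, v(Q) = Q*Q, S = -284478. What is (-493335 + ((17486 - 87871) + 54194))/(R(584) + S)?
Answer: 169842/94603 ≈ 1.7953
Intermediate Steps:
v(Q) = Q**2
R(Z) = -1083 + 3*Z (R(Z) = -3*(19**2 - Z) = -3*(361 - Z) = -1083 + 3*Z)
(-493335 + ((17486 - 87871) + 54194))/(R(584) + S) = (-493335 + ((17486 - 87871) + 54194))/((-1083 + 3*584) - 284478) = (-493335 + (-70385 + 54194))/((-1083 + 1752) - 284478) = (-493335 - 16191)/(669 - 284478) = -509526/(-283809) = -509526*(-1/283809) = 169842/94603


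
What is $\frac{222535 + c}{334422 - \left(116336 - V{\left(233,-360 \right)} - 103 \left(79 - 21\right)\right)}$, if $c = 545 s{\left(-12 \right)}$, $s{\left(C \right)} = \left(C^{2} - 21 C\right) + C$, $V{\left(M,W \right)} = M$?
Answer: $\frac{431815}{224293} \approx 1.9252$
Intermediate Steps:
$s{\left(C \right)} = C^{2} - 20 C$
$c = 209280$ ($c = 545 \left(- 12 \left(-20 - 12\right)\right) = 545 \left(\left(-12\right) \left(-32\right)\right) = 545 \cdot 384 = 209280$)
$\frac{222535 + c}{334422 - \left(116336 - V{\left(233,-360 \right)} - 103 \left(79 - 21\right)\right)} = \frac{222535 + 209280}{334422 + \left(\left(103 \left(79 - 21\right) - 116336\right) + 233\right)} = \frac{431815}{334422 + \left(\left(103 \cdot 58 - 116336\right) + 233\right)} = \frac{431815}{334422 + \left(\left(5974 - 116336\right) + 233\right)} = \frac{431815}{334422 + \left(-110362 + 233\right)} = \frac{431815}{334422 - 110129} = \frac{431815}{224293}$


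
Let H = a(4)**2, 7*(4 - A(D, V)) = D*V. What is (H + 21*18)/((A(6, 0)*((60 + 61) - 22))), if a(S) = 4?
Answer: 197/198 ≈ 0.99495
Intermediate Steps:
A(D, V) = 4 - D*V/7
H = 16 (H = 4**2 = 16)
(H + 21*18)/((A(6, 0)*((60 + 61) - 22))) = (16 + 21*18)/(((4 - 1/7*6*0)*((60 + 61) - 22))) = (16 + 378)/(((4 + 0)*(121 - 22))) = 394/((4*99)) = 394/396 = 394*(1/396) = 197/198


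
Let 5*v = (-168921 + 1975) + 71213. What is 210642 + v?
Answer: 957477/5 ≈ 1.9150e+5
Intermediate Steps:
v = -95733/5 (v = ((-168921 + 1975) + 71213)/5 = (-166946 + 71213)/5 = (⅕)*(-95733) = -95733/5 ≈ -19147.)
210642 + v = 210642 - 95733/5 = 957477/5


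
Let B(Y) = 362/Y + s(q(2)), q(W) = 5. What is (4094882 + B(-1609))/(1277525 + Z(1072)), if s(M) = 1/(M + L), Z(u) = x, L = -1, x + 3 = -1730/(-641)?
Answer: 16893337517033/5270397484752 ≈ 3.2053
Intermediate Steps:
x = -193/641 (x = -3 - 1730/(-641) = -3 - 1730*(-1/641) = -3 + 1730/641 = -193/641 ≈ -0.30109)
Z(u) = -193/641
s(M) = 1/(-1 + M) (s(M) = 1/(M - 1) = 1/(-1 + M))
B(Y) = ¼ + 362/Y (B(Y) = 362/Y + 1/(-1 + 5) = 362/Y + 1/4 = 362/Y + ¼ = ¼ + 362/Y)
(4094882 + B(-1609))/(1277525 + Z(1072)) = (4094882 + (¼)*(1448 - 1609)/(-1609))/(1277525 - 193/641) = (4094882 + (¼)*(-1/1609)*(-161))/(818893332/641) = (4094882 + 161/6436)*(641/818893332) = (26354660713/6436)*(641/818893332) = 16893337517033/5270397484752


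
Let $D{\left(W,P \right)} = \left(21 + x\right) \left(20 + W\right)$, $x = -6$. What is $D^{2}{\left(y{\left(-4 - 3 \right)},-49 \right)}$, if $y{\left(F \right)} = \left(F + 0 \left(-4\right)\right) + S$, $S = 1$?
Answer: $44100$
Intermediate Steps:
$y{\left(F \right)} = 1 + F$ ($y{\left(F \right)} = \left(F + 0 \left(-4\right)\right) + 1 = \left(F + 0\right) + 1 = F + 1 = 1 + F$)
$D{\left(W,P \right)} = 300 + 15 W$ ($D{\left(W,P \right)} = \left(21 - 6\right) \left(20 + W\right) = 15 \left(20 + W\right) = 300 + 15 W$)
$D^{2}{\left(y{\left(-4 - 3 \right)},-49 \right)} = \left(300 + 15 \left(1 - 7\right)\right)^{2} = \left(300 + 15 \left(-6\right)\right)^{2} = \left(300 - 90\right)^{2} = 210^{2} = 44100$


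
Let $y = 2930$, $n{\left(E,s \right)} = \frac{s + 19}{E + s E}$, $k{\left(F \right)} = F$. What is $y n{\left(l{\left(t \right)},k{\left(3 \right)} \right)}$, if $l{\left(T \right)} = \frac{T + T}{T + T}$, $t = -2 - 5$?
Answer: $16115$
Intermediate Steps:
$t = -7$ ($t = -2 - 5 = -7$)
$l{\left(T \right)} = 1$ ($l{\left(T \right)} = \frac{2 T}{2 T} = 2 T \frac{1}{2 T} = 1$)
$n{\left(E,s \right)} = \frac{19 + s}{E + E s}$
$y n{\left(l{\left(t \right)},k{\left(3 \right)} \right)} = 2930 \frac{19 + 3}{1 \left(1 + 3\right)} = 2930 \cdot 1 \cdot \frac{1}{4} \cdot 22 = 2930 \cdot \frac{11}{2} = 16115$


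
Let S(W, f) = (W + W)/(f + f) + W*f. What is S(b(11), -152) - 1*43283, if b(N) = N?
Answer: -6833171/152 ≈ -44955.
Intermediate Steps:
S(W, f) = W*f + W/f (S(W, f) = (2*W)/((2*f)) + W*f = (2*W)*(1/(2*f)) + W*f = W/f + W*f = W*f + W/f)
S(b(11), -152) - 1*43283 = (11*(-152) + 11/(-152)) - 1*43283 = (-1672 + 11*(-1/152)) - 43283 = (-1672 - 11/152) - 43283 = -254155/152 - 43283 = -6833171/152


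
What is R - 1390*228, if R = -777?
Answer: -317697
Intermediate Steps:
R - 1390*228 = -777 - 1390*228 = -777 - 316920 = -317697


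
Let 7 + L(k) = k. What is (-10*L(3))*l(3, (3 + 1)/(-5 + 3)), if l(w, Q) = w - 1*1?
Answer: 80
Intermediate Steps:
l(w, Q) = -1 + w (l(w, Q) = w - 1 = -1 + w)
L(k) = -7 + k
(-10*L(3))*l(3, (3 + 1)/(-5 + 3)) = (-10*(-7 + 3))*(-1 + 3) = -10*(-4)*2 = 40*2 = 80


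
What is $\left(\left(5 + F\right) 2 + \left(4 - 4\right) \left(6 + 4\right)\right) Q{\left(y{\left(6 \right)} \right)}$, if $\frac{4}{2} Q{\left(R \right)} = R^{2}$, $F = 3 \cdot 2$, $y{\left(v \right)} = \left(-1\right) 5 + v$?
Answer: $11$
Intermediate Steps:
$y{\left(v \right)} = -5 + v$
$F = 6$
$Q{\left(R \right)} = \frac{R^{2}}{2}$
$\left(\left(5 + F\right) 2 + \left(4 - 4\right) \left(6 + 4\right)\right) Q{\left(y{\left(6 \right)} \right)} = \left(\left(5 + 6\right) 2 + \left(4 - 4\right) \left(6 + 4\right)\right) \frac{\left(-5 + 6\right)^{2}}{2} = \left(11 \cdot 2 + 0 \cdot 10\right) \frac{1^{2}}{2} = \left(22 + 0\right) \frac{1}{2} \cdot 1 = 22 \cdot \frac{1}{2} = 11$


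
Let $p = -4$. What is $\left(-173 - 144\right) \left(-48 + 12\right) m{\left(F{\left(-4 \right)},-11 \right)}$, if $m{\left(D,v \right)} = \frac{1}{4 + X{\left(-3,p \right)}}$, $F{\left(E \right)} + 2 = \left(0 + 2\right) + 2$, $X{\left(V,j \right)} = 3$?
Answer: $\frac{11412}{7} \approx 1630.3$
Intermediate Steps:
$F{\left(E \right)} = 2$ ($F{\left(E \right)} = -2 + \left(\left(0 + 2\right) + 2\right) = -2 + \left(2 + 2\right) = -2 + 4 = 2$)
$m{\left(D,v \right)} = \frac{1}{7}$ ($m{\left(D,v \right)} = \frac{1}{4 + 3} = \frac{1}{7}$)
$\left(-173 - 144\right) \left(-48 + 12\right) m{\left(F{\left(-4 \right)},-11 \right)} = \left(-173 - 144\right) \left(-48 + 12\right) \frac{1}{7} = \left(-317\right) \left(-36\right) \frac{1}{7} = 11412 \cdot \frac{1}{7} = \frac{11412}{7}$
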